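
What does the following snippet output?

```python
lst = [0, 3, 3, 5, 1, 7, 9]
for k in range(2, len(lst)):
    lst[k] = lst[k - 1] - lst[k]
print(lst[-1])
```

-22

k=2: lst[2] = 3-3 = 0 → [0, 3, 0, 5, 1, 7, 9]
k=3: lst[3] = 0-5 = -5 → [0, 3, 0, -5, 1, 7, 9]
k=4: lst[4] = (-5)-1 = -6 → [0, 3, 0, -5, -6, 7, 9]
k=5: lst[5] = (-6)-7 = -13 → [0, 3, 0, -5, -6, -13, 9]
k=6: lst[6] = (-13)-9 = -22 → [0, 3, 0, -5, -6, -13, -22]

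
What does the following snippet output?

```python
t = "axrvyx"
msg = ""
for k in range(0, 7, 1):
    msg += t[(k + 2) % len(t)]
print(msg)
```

rvyxaxr

k=0: add t[2]='r' → 'r'
k=1: add t[3]='v' → 'rv'
k=2: add t[4]='y' → 'rvy'
k=3: add t[5]='x' → 'rvyx'
k=4: add t[0]='a' → 'rvyxa'
k=5: add t[1]='x' → 'rvyxax'
k=6: add t[2]='r' → 'rvyxaxr'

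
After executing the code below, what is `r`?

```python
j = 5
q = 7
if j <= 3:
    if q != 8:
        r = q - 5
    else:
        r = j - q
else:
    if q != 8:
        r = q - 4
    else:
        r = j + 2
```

3

j=5, q=7
j <= 3 is False; q != 8 is True
→ r = q - 4 = 3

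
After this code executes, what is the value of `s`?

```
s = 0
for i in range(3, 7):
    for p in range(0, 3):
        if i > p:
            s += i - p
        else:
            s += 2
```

i=3,p=0: 3>0, s = 0+3 = 3
i=3,p=1: 3>1, s = 3+2 = 5
i=3,p=2: 3>2, s = 5+1 = 6
i=4,p=0: 4>0, s = 6+4 = 10
i=4,p=1: 4>1, s = 10+3 = 13
i=4,p=2: 4>2, s = 13+2 = 15
i=5,p=0: 5>0, s = 15+5 = 20
i=5,p=1: 5>1, s = 20+4 = 24
i=5,p=2: 5>2, s = 24+3 = 27
i=6,p=0: 6>0, s = 27+6 = 33
i=6,p=1: 6>1, s = 33+5 = 38
i=6,p=2: 6>2, s = 38+4 = 42

42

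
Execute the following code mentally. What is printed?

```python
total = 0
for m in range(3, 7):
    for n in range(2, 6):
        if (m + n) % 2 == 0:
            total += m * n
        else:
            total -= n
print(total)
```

m=3,n=2: odd sum, total = 0-2 = -2
m=3,n=3: even sum, total = (-2)+9 = 7
m=3,n=4: odd sum, total = 7-4 = 3
m=3,n=5: even sum, total = 3+15 = 18
m=4,n=2: even sum, total = 18+8 = 26
m=4,n=3: odd sum, total = 26-3 = 23
m=4,n=4: even sum, total = 23+16 = 39
m=4,n=5: odd sum, total = 39-5 = 34
m=5,n=2: odd sum, total = 34-2 = 32
m=5,n=3: even sum, total = 32+15 = 47
m=5,n=4: odd sum, total = 47-4 = 43
m=5,n=5: even sum, total = 43+25 = 68
m=6,n=2: even sum, total = 68+12 = 80
m=6,n=3: odd sum, total = 80-3 = 77
m=6,n=4: even sum, total = 77+24 = 101
m=6,n=5: odd sum, total = 101-5 = 96

96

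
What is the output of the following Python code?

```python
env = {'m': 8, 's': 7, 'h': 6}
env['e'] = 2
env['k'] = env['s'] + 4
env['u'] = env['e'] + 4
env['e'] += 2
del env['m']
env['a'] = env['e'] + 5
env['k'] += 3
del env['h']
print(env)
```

{'s': 7, 'e': 4, 'k': 14, 'u': 6, 'a': 9}

env['e'] = 2 → {'m': 8, 's': 7, 'h': 6, 'e': 2}
env['k'] = env['s']+4 = 11 → {'m': 8, 's': 7, 'h': 6, 'e': 2, 'k': 11}
env['u'] = env['e']+4 = 6 → {'m': 8, 's': 7, 'h': 6, 'e': 2, 'k': 11, 'u': 6}
env['e'] = 2+2 = 4 → {'m': 8, 's': 7, 'h': 6, 'e': 4, 'k': 11, 'u': 6}
del 'm' → {'s': 7, 'h': 6, 'e': 4, 'k': 11, 'u': 6}
env['a'] = env['e']+5 = 9 → {'s': 7, 'h': 6, 'e': 4, 'k': 11, 'u': 6, 'a': 9}
env['k'] = 11+3 = 14 → {'s': 7, 'h': 6, 'e': 4, 'k': 14, 'u': 6, 'a': 9}
del 'h' → {'s': 7, 'e': 4, 'k': 14, 'u': 6, 'a': 9}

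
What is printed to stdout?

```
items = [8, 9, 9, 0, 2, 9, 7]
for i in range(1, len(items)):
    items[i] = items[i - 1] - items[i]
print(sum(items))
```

-74

i=1: items[1] = 8-9 = -1 → [8, -1, 9, 0, 2, 9, 7]
i=2: items[2] = (-1)-9 = -10 → [8, -1, -10, 0, 2, 9, 7]
i=3: items[3] = (-10)-0 = -10 → [8, -1, -10, -10, 2, 9, 7]
i=4: items[4] = (-10)-2 = -12 → [8, -1, -10, -10, -12, 9, 7]
i=5: items[5] = (-12)-9 = -21 → [8, -1, -10, -10, -12, -21, 7]
i=6: items[6] = (-21)-7 = -28 → [8, -1, -10, -10, -12, -21, -28]
sum = -74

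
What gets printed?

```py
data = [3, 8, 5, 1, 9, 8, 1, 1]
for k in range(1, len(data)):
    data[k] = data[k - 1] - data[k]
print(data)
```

[3, -5, -10, -11, -20, -28, -29, -30]

k=1: data[1] = 3-8 = -5 → [3, -5, 5, 1, 9, 8, 1, 1]
k=2: data[2] = (-5)-5 = -10 → [3, -5, -10, 1, 9, 8, 1, 1]
k=3: data[3] = (-10)-1 = -11 → [3, -5, -10, -11, 9, 8, 1, 1]
k=4: data[4] = (-11)-9 = -20 → [3, -5, -10, -11, -20, 8, 1, 1]
k=5: data[5] = (-20)-8 = -28 → [3, -5, -10, -11, -20, -28, 1, 1]
k=6: data[6] = (-28)-1 = -29 → [3, -5, -10, -11, -20, -28, -29, 1]
k=7: data[7] = (-29)-1 = -30 → [3, -5, -10, -11, -20, -28, -29, -30]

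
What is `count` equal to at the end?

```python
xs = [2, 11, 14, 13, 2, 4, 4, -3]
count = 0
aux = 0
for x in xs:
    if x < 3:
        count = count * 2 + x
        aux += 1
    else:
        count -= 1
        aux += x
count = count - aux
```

x=2: <3, count = 0*2+2 = 2; aux=1
x=11: not <3, count = 2-1 = 1; aux=12
x=14: not <3, count = 1-1 = 0; aux=26
x=13: not <3, count = 0-1 = -1; aux=39
x=2: <3, count = (-1)*2+2 = 0; aux=40
x=4: not <3, count = 0-1 = -1; aux=44
x=4: not <3, count = (-1)-1 = -2; aux=48
x=-3: <3, count = (-2)*2+(-3) = -7; aux=49
count-aux = (-7)-49 = -56

-56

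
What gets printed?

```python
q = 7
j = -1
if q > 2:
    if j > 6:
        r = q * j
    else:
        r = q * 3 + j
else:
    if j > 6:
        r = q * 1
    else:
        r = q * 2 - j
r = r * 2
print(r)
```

q=7, j=-1
q > 2 is True; j > 6 is False
→ r = q * 3 + j = 20
r = 20*2 = 40

40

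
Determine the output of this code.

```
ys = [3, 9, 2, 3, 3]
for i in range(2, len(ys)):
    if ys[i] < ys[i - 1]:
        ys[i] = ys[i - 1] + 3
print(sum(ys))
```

57

i=2: 2<9, ys[2] = 9+3 = 12 → [3, 9, 12, 3, 3]
i=3: 3<12, ys[3] = 12+3 = 15 → [3, 9, 12, 15, 3]
i=4: 3<15, ys[4] = 15+3 = 18 → [3, 9, 12, 15, 18]
sum = 57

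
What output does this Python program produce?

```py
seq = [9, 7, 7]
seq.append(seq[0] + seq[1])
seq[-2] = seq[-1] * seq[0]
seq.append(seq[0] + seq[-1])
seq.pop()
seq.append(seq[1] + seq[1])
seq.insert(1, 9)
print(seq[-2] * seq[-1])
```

append seq[0]+seq[1] = 9+7 = 16 → [9, 7, 7, 16]
seq[-2] = seq[-1]*seq[0] = 16*9 = 144 → [9, 7, 144, 16]
append seq[0]+seq[-1] = 9+16 = 25 → [9, 7, 144, 16, 25]
pop() removes 25 → [9, 7, 144, 16]
append seq[1]+seq[1] = 7+7 = 14 → [9, 7, 144, 16, 14]
insert 9 at 1 → [9, 9, 7, 144, 16, 14]
seq[-2]*seq[-1] = 16*14 = 224

224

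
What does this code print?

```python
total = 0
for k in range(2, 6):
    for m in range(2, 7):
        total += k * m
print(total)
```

280

k=2,m=2: total = 0+4 = 4
k=2,m=3: total = 4+6 = 10
k=2,m=4: total = 10+8 = 18
k=2,m=5: total = 18+10 = 28
k=2,m=6: total = 28+12 = 40
k=3,m=2: total = 40+6 = 46
k=3,m=3: total = 46+9 = 55
k=3,m=4: total = 55+12 = 67
k=3,m=5: total = 67+15 = 82
k=3,m=6: total = 82+18 = 100
k=4,m=2: total = 100+8 = 108
k=4,m=3: total = 108+12 = 120
k=4,m=4: total = 120+16 = 136
k=4,m=5: total = 136+20 = 156
k=4,m=6: total = 156+24 = 180
k=5,m=2: total = 180+10 = 190
k=5,m=3: total = 190+15 = 205
k=5,m=4: total = 205+20 = 225
k=5,m=5: total = 225+25 = 250
k=5,m=6: total = 250+30 = 280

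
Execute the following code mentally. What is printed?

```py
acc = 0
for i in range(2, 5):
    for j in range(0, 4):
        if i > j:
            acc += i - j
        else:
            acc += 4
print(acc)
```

31

i=2,j=0: 2>0, acc = 0+2 = 2
i=2,j=1: 2>1, acc = 2+1 = 3
i=2,j=2: not 2>2, acc = 3+4 = 7
i=2,j=3: not 2>3, acc = 7+4 = 11
i=3,j=0: 3>0, acc = 11+3 = 14
i=3,j=1: 3>1, acc = 14+2 = 16
i=3,j=2: 3>2, acc = 16+1 = 17
i=3,j=3: not 3>3, acc = 17+4 = 21
i=4,j=0: 4>0, acc = 21+4 = 25
i=4,j=1: 4>1, acc = 25+3 = 28
i=4,j=2: 4>2, acc = 28+2 = 30
i=4,j=3: 4>3, acc = 30+1 = 31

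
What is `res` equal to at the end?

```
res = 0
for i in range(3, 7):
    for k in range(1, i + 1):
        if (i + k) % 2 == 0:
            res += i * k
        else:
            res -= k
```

i=3,k=1: even sum, res = 0+3 = 3
i=3,k=2: odd sum, res = 3-2 = 1
i=3,k=3: even sum, res = 1+9 = 10
i=4,k=1: odd sum, res = 10-1 = 9
i=4,k=2: even sum, res = 9+8 = 17
i=4,k=3: odd sum, res = 17-3 = 14
i=4,k=4: even sum, res = 14+16 = 30
i=5,k=1: even sum, res = 30+5 = 35
i=5,k=2: odd sum, res = 35-2 = 33
i=5,k=3: even sum, res = 33+15 = 48
i=5,k=4: odd sum, res = 48-4 = 44
i=5,k=5: even sum, res = 44+25 = 69
i=6,k=1: odd sum, res = 69-1 = 68
i=6,k=2: even sum, res = 68+12 = 80
i=6,k=3: odd sum, res = 80-3 = 77
i=6,k=4: even sum, res = 77+24 = 101
i=6,k=5: odd sum, res = 101-5 = 96
i=6,k=6: even sum, res = 96+36 = 132

132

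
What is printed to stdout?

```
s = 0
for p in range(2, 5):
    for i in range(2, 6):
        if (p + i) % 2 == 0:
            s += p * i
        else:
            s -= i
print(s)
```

38

p=2,i=2: even sum, s = 0+4 = 4
p=2,i=3: odd sum, s = 4-3 = 1
p=2,i=4: even sum, s = 1+8 = 9
p=2,i=5: odd sum, s = 9-5 = 4
p=3,i=2: odd sum, s = 4-2 = 2
p=3,i=3: even sum, s = 2+9 = 11
p=3,i=4: odd sum, s = 11-4 = 7
p=3,i=5: even sum, s = 7+15 = 22
p=4,i=2: even sum, s = 22+8 = 30
p=4,i=3: odd sum, s = 30-3 = 27
p=4,i=4: even sum, s = 27+16 = 43
p=4,i=5: odd sum, s = 43-5 = 38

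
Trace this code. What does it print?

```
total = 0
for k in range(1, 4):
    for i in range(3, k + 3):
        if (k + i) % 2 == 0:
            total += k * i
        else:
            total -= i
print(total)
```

k=1,i=3: even sum, total = 0+3 = 3
k=2,i=3: odd sum, total = 3-3 = 0
k=2,i=4: even sum, total = 0+8 = 8
k=3,i=3: even sum, total = 8+9 = 17
k=3,i=4: odd sum, total = 17-4 = 13
k=3,i=5: even sum, total = 13+15 = 28

28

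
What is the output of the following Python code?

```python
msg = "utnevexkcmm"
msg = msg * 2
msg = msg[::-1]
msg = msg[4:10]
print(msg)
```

xevent

repeat ×2 → 'utnevexkcmmutnevexkcmm'
reverse → 'mmckxeventummckxeventu'
slice [4:10] → 'xevent'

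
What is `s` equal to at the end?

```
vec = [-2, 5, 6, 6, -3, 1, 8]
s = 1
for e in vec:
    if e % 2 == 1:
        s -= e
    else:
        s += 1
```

2

e=-2: not odd, s = 1+1 = 2
e=5: odd, s = 2-5 = -3
e=6: not odd, s = (-3)+1 = -2
e=6: not odd, s = (-2)+1 = -1
e=-3: odd, s = (-1)-(-3) = 2
e=1: odd, s = 2-1 = 1
e=8: not odd, s = 1+1 = 2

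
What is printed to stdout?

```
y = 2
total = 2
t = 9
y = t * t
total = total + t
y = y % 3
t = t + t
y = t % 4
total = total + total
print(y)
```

2

y = 9*9 = 81
total = 2+9 = 11
y = 81%3 = 0
t = 9+9 = 18
y = 18%4 = 2
total = 11+11 = 22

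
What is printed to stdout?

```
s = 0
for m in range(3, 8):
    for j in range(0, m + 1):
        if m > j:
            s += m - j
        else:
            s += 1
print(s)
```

85

m=3,j=0: 3>0, s = 0+3 = 3
m=3,j=1: 3>1, s = 3+2 = 5
m=3,j=2: 3>2, s = 5+1 = 6
m=3,j=3: not 3>3, s = 6+1 = 7
m=4,j=0: 4>0, s = 7+4 = 11
m=4,j=1: 4>1, s = 11+3 = 14
m=4,j=2: 4>2, s = 14+2 = 16
m=4,j=3: 4>3, s = 16+1 = 17
m=4,j=4: not 4>4, s = 17+1 = 18
m=5,j=0: 5>0, s = 18+5 = 23
m=5,j=1: 5>1, s = 23+4 = 27
m=5,j=2: 5>2, s = 27+3 = 30
m=5,j=3: 5>3, s = 30+2 = 32
m=5,j=4: 5>4, s = 32+1 = 33
m=5,j=5: not 5>5, s = 33+1 = 34
m=6,j=0: 6>0, s = 34+6 = 40
m=6,j=1: 6>1, s = 40+5 = 45
m=6,j=2: 6>2, s = 45+4 = 49
m=6,j=3: 6>3, s = 49+3 = 52
m=6,j=4: 6>4, s = 52+2 = 54
m=6,j=5: 6>5, s = 54+1 = 55
m=6,j=6: not 6>6, s = 55+1 = 56
m=7,j=0: 7>0, s = 56+7 = 63
m=7,j=1: 7>1, s = 63+6 = 69
m=7,j=2: 7>2, s = 69+5 = 74
m=7,j=3: 7>3, s = 74+4 = 78
m=7,j=4: 7>4, s = 78+3 = 81
m=7,j=5: 7>5, s = 81+2 = 83
m=7,j=6: 7>6, s = 83+1 = 84
m=7,j=7: not 7>7, s = 84+1 = 85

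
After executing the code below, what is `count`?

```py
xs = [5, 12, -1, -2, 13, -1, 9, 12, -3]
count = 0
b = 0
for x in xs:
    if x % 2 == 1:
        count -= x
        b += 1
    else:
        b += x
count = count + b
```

x=5: odd, count = 0-5 = -5; b=1
x=12: not odd; b=13
x=-1: odd, count = (-5)-(-1) = -4; b=14
x=-2: not odd; b=12
x=13: odd, count = (-4)-13 = -17; b=13
x=-1: odd, count = (-17)-(-1) = -16; b=14
x=9: odd, count = (-16)-9 = -25; b=15
x=12: not odd; b=27
x=-3: odd, count = (-25)-(-3) = -22; b=28
count+b = (-22)+28 = 6

6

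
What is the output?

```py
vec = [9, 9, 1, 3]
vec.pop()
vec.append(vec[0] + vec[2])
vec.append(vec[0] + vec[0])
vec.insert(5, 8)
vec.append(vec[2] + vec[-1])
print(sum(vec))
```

pop() removes 3 → [9, 9, 1]
append vec[0]+vec[2] = 9+1 = 10 → [9, 9, 1, 10]
append vec[0]+vec[0] = 9+9 = 18 → [9, 9, 1, 10, 18]
insert 8 at 5 → [9, 9, 1, 10, 18, 8]
append vec[2]+vec[-1] = 1+8 = 9 → [9, 9, 1, 10, 18, 8, 9]
sum = 64

64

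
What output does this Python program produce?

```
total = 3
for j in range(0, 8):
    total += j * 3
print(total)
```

j=0: total = 3+0*3 = 3
j=1: total = 3+1*3 = 6
j=2: total = 6+2*3 = 12
j=3: total = 12+3*3 = 21
j=4: total = 21+4*3 = 33
j=5: total = 33+5*3 = 48
j=6: total = 48+6*3 = 66
j=7: total = 66+7*3 = 87

87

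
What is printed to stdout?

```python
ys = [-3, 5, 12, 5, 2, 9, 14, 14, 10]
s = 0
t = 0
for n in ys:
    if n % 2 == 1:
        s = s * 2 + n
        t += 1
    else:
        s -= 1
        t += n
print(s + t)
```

n=-3: odd, s = 0*2+(-3) = -3; t=1
n=5: odd, s = (-3)*2+5 = -1; t=2
n=12: not odd, s = (-1)-1 = -2; t=14
n=5: odd, s = (-2)*2+5 = 1; t=15
n=2: not odd, s = 1-1 = 0; t=17
n=9: odd, s = 0*2+9 = 9; t=18
n=14: not odd, s = 9-1 = 8; t=32
n=14: not odd, s = 8-1 = 7; t=46
n=10: not odd, s = 7-1 = 6; t=56
s+t = 6+56 = 62

62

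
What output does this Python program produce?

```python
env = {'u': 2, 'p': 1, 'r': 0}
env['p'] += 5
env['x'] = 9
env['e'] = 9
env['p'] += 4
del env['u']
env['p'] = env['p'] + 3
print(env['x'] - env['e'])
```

0

env['p'] = 1+5 = 6 → {'u': 2, 'p': 6, 'r': 0}
env['x'] = 9 → {'u': 2, 'p': 6, 'r': 0, 'x': 9}
env['e'] = 9 → {'u': 2, 'p': 6, 'r': 0, 'x': 9, 'e': 9}
env['p'] = 6+4 = 10 → {'u': 2, 'p': 10, 'r': 0, 'x': 9, 'e': 9}
del 'u' → {'p': 10, 'r': 0, 'x': 9, 'e': 9}
env['p'] = env['p']+3 = 13 → {'p': 13, 'r': 0, 'x': 9, 'e': 9}
env['x']-env['e'] = 9-9 = 0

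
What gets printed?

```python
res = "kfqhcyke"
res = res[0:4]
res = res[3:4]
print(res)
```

h

slice [0:4] → 'kfqh'
slice [3:4] → 'h'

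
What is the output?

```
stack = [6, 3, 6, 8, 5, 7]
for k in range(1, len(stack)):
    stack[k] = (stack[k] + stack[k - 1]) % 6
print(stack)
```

[6, 3, 3, 5, 4, 5]

k=1: stack[1] = (3+6)%6 = 3 → [6, 3, 6, 8, 5, 7]
k=2: stack[2] = (6+3)%6 = 3 → [6, 3, 3, 8, 5, 7]
k=3: stack[3] = (8+3)%6 = 5 → [6, 3, 3, 5, 5, 7]
k=4: stack[4] = (5+5)%6 = 4 → [6, 3, 3, 5, 4, 7]
k=5: stack[5] = (7+4)%6 = 5 → [6, 3, 3, 5, 4, 5]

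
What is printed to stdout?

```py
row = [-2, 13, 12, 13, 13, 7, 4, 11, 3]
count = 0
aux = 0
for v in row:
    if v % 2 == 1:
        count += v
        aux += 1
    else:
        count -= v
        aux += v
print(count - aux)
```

v=-2: not odd, count = 0-(-2) = 2; aux=-2
v=13: odd, count = 2+13 = 15; aux=-1
v=12: not odd, count = 15-12 = 3; aux=11
v=13: odd, count = 3+13 = 16; aux=12
v=13: odd, count = 16+13 = 29; aux=13
v=7: odd, count = 29+7 = 36; aux=14
v=4: not odd, count = 36-4 = 32; aux=18
v=11: odd, count = 32+11 = 43; aux=19
v=3: odd, count = 43+3 = 46; aux=20
count-aux = 46-20 = 26

26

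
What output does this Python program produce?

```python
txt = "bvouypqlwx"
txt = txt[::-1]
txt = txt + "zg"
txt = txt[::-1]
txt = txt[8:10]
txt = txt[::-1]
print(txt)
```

reverse → 'xwlqpyuovb'
+ 'zg' → 'xwlqpyuovbzg'
reverse → 'gzbvouypqlwx'
slice [8:10] → 'ql'
reverse → 'lq'

lq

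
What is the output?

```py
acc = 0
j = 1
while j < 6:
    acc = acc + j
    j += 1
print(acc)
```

15

j=1: acc = 0+1 = 1
j=2: acc = 1+2 = 3
j=3: acc = 3+3 = 6
j=4: acc = 6+4 = 10
j=5: acc = 10+5 = 15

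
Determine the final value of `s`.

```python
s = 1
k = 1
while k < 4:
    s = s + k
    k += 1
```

7

k=1: s = 1+1 = 2
k=2: s = 2+2 = 4
k=3: s = 4+3 = 7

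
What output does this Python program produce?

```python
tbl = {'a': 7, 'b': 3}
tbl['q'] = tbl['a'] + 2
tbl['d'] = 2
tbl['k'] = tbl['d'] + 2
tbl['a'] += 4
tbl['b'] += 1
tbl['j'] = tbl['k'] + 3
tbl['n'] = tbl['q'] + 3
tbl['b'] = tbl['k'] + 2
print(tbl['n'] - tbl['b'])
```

tbl['q'] = tbl['a']+2 = 9 → {'a': 7, 'b': 3, 'q': 9}
tbl['d'] = 2 → {'a': 7, 'b': 3, 'q': 9, 'd': 2}
tbl['k'] = tbl['d']+2 = 4 → {'a': 7, 'b': 3, 'q': 9, 'd': 2, 'k': 4}
tbl['a'] = 7+4 = 11 → {'a': 11, 'b': 3, 'q': 9, 'd': 2, 'k': 4}
tbl['b'] = 3+1 = 4 → {'a': 11, 'b': 4, 'q': 9, 'd': 2, 'k': 4}
tbl['j'] = tbl['k']+3 = 7 → {'a': 11, 'b': 4, 'q': 9, 'd': 2, 'k': 4, 'j': 7}
tbl['n'] = tbl['q']+3 = 12 → {'a': 11, 'b': 4, 'q': 9, 'd': 2, 'k': 4, 'j': 7, 'n': 12}
tbl['b'] = tbl['k']+2 = 6 → {'a': 11, 'b': 6, 'q': 9, 'd': 2, 'k': 4, 'j': 7, 'n': 12}
tbl['n']-tbl['b'] = 12-6 = 6

6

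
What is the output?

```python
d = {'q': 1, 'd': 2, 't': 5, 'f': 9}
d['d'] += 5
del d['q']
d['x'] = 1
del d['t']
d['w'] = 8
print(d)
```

{'d': 7, 'f': 9, 'x': 1, 'w': 8}

d['d'] = 2+5 = 7 → {'q': 1, 'd': 7, 't': 5, 'f': 9}
del 'q' → {'d': 7, 't': 5, 'f': 9}
d['x'] = 1 → {'d': 7, 't': 5, 'f': 9, 'x': 1}
del 't' → {'d': 7, 'f': 9, 'x': 1}
d['w'] = 8 → {'d': 7, 'f': 9, 'x': 1, 'w': 8}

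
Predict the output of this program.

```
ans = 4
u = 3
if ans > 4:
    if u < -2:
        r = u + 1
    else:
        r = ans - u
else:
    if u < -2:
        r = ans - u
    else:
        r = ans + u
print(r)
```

ans=4, u=3
ans > 4 is False; u < -2 is False
→ r = ans + u = 7

7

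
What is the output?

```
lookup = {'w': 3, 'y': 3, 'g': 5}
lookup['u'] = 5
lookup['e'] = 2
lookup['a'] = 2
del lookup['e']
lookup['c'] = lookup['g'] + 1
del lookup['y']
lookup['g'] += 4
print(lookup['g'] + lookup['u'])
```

lookup['u'] = 5 → {'w': 3, 'y': 3, 'g': 5, 'u': 5}
lookup['e'] = 2 → {'w': 3, 'y': 3, 'g': 5, 'u': 5, 'e': 2}
lookup['a'] = 2 → {'w': 3, 'y': 3, 'g': 5, 'u': 5, 'e': 2, 'a': 2}
del 'e' → {'w': 3, 'y': 3, 'g': 5, 'u': 5, 'a': 2}
lookup['c'] = lookup['g']+1 = 6 → {'w': 3, 'y': 3, 'g': 5, 'u': 5, 'a': 2, 'c': 6}
del 'y' → {'w': 3, 'g': 5, 'u': 5, 'a': 2, 'c': 6}
lookup['g'] = 5+4 = 9 → {'w': 3, 'g': 9, 'u': 5, 'a': 2, 'c': 6}
lookup['g']+lookup['u'] = 9+5 = 14

14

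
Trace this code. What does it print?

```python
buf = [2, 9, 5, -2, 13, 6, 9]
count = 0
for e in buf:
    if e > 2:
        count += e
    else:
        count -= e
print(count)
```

e=2: not >2, count = 0-2 = -2
e=9: >2, count = (-2)+9 = 7
e=5: >2, count = 7+5 = 12
e=-2: not >2, count = 12-(-2) = 14
e=13: >2, count = 14+13 = 27
e=6: >2, count = 27+6 = 33
e=9: >2, count = 33+9 = 42

42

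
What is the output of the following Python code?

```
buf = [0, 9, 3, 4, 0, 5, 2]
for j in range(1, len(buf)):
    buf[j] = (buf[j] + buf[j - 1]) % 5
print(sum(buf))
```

j=1: buf[1] = (9+0)%5 = 4 → [0, 4, 3, 4, 0, 5, 2]
j=2: buf[2] = (3+4)%5 = 2 → [0, 4, 2, 4, 0, 5, 2]
j=3: buf[3] = (4+2)%5 = 1 → [0, 4, 2, 1, 0, 5, 2]
j=4: buf[4] = (0+1)%5 = 1 → [0, 4, 2, 1, 1, 5, 2]
j=5: buf[5] = (5+1)%5 = 1 → [0, 4, 2, 1, 1, 1, 2]
j=6: buf[6] = (2+1)%5 = 3 → [0, 4, 2, 1, 1, 1, 3]
sum = 12

12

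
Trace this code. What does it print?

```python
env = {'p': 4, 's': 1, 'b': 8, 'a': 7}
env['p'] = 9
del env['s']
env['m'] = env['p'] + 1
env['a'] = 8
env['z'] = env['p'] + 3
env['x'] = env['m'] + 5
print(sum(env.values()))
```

env['p'] = 9 → {'p': 9, 's': 1, 'b': 8, 'a': 7}
del 's' → {'p': 9, 'b': 8, 'a': 7}
env['m'] = env['p']+1 = 10 → {'p': 9, 'b': 8, 'a': 7, 'm': 10}
env['a'] = 8 → {'p': 9, 'b': 8, 'a': 8, 'm': 10}
env['z'] = env['p']+3 = 12 → {'p': 9, 'b': 8, 'a': 8, 'm': 10, 'z': 12}
env['x'] = env['m']+5 = 15 → {'p': 9, 'b': 8, 'a': 8, 'm': 10, 'z': 12, 'x': 15}
sum of values = 62

62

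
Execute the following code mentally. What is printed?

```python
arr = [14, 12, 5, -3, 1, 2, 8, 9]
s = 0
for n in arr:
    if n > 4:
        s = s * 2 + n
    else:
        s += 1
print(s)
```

n=14: >4, s = 0*2+14 = 14
n=12: >4, s = 14*2+12 = 40
n=5: >4, s = 40*2+5 = 85
n=-3: not >4, s = 85+1 = 86
n=1: not >4, s = 86+1 = 87
n=2: not >4, s = 87+1 = 88
n=8: >4, s = 88*2+8 = 184
n=9: >4, s = 184*2+9 = 377

377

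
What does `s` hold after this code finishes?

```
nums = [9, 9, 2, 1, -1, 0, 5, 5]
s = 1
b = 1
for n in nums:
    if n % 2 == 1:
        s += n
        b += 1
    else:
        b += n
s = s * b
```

261

n=9: odd, s = 1+9 = 10; b=2
n=9: odd, s = 10+9 = 19; b=3
n=2: not odd; b=5
n=1: odd, s = 19+1 = 20; b=6
n=-1: odd, s = 20+(-1) = 19; b=7
n=0: not odd; b=7
n=5: odd, s = 19+5 = 24; b=8
n=5: odd, s = 24+5 = 29; b=9
s*b = 29*9 = 261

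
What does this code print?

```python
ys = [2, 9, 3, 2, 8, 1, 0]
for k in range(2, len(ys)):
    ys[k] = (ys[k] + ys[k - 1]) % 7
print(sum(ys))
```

k=2: ys[2] = (3+9)%7 = 5 → [2, 9, 5, 2, 8, 1, 0]
k=3: ys[3] = (2+5)%7 = 0 → [2, 9, 5, 0, 8, 1, 0]
k=4: ys[4] = (8+0)%7 = 1 → [2, 9, 5, 0, 1, 1, 0]
k=5: ys[5] = (1+1)%7 = 2 → [2, 9, 5, 0, 1, 2, 0]
k=6: ys[6] = (0+2)%7 = 2 → [2, 9, 5, 0, 1, 2, 2]
sum = 21

21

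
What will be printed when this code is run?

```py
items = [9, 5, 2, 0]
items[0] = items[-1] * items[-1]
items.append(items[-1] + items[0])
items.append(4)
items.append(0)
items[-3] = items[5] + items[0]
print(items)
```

[0, 5, 2, 0, 4, 4, 0]

items[0] = items[-1]*items[-1] = 0*0 = 0 → [0, 5, 2, 0]
append items[-1]+items[0] = 0+0 = 0 → [0, 5, 2, 0, 0]
append 4 → [0, 5, 2, 0, 0, 4]
append 0 → [0, 5, 2, 0, 0, 4, 0]
items[-3] = items[5]+items[0] = 4+0 = 4 → [0, 5, 2, 0, 4, 4, 0]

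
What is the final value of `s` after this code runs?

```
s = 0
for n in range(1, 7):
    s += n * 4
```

n=1: s = 0+1*4 = 4
n=2: s = 4+2*4 = 12
n=3: s = 12+3*4 = 24
n=4: s = 24+4*4 = 40
n=5: s = 40+5*4 = 60
n=6: s = 60+6*4 = 84

84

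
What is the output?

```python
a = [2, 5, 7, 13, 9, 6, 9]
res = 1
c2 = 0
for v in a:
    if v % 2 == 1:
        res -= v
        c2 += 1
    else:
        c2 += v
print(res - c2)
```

-55

v=2: not odd; c2=2
v=5: odd, res = 1-5 = -4; c2=3
v=7: odd, res = (-4)-7 = -11; c2=4
v=13: odd, res = (-11)-13 = -24; c2=5
v=9: odd, res = (-24)-9 = -33; c2=6
v=6: not odd; c2=12
v=9: odd, res = (-33)-9 = -42; c2=13
res-c2 = (-42)-13 = -55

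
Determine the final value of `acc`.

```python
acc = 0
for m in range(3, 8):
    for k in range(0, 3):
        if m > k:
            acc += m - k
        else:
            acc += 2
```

60

m=3,k=0: 3>0, acc = 0+3 = 3
m=3,k=1: 3>1, acc = 3+2 = 5
m=3,k=2: 3>2, acc = 5+1 = 6
m=4,k=0: 4>0, acc = 6+4 = 10
m=4,k=1: 4>1, acc = 10+3 = 13
m=4,k=2: 4>2, acc = 13+2 = 15
m=5,k=0: 5>0, acc = 15+5 = 20
m=5,k=1: 5>1, acc = 20+4 = 24
m=5,k=2: 5>2, acc = 24+3 = 27
m=6,k=0: 6>0, acc = 27+6 = 33
m=6,k=1: 6>1, acc = 33+5 = 38
m=6,k=2: 6>2, acc = 38+4 = 42
m=7,k=0: 7>0, acc = 42+7 = 49
m=7,k=1: 7>1, acc = 49+6 = 55
m=7,k=2: 7>2, acc = 55+5 = 60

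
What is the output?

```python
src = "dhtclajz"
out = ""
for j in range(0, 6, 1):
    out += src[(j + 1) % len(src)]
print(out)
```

htclaj

j=0: add src[1]='h' → 'h'
j=1: add src[2]='t' → 'ht'
j=2: add src[3]='c' → 'htc'
j=3: add src[4]='l' → 'htcl'
j=4: add src[5]='a' → 'htcla'
j=5: add src[6]='j' → 'htclaj'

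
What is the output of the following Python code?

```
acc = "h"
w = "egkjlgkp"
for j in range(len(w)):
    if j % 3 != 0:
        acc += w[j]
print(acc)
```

hgklgp

j=0: skip
j=1: add 'g' → 'hg'
j=2: add 'k' → 'hgk'
j=3: skip
j=4: add 'l' → 'hgkl'
j=5: add 'g' → 'hgklg'
j=6: skip
j=7: add 'p' → 'hgklgp'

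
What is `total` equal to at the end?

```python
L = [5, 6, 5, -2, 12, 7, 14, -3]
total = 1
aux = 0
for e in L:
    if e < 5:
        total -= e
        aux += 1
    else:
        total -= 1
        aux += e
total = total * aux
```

e=5: not <5, total = 1-1 = 0; aux=5
e=6: not <5, total = 0-1 = -1; aux=11
e=5: not <5, total = (-1)-1 = -2; aux=16
e=-2: <5, total = (-2)-(-2) = 0; aux=17
e=12: not <5, total = 0-1 = -1; aux=29
e=7: not <5, total = (-1)-1 = -2; aux=36
e=14: not <5, total = (-2)-1 = -3; aux=50
e=-3: <5, total = (-3)-(-3) = 0; aux=51
total*aux = 0*51 = 0

0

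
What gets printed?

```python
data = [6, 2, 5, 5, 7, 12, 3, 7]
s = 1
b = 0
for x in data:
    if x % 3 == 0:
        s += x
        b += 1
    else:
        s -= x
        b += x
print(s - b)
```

x=6: %3==0, s = 1+6 = 7; b=1
x=2: not %3==0, s = 7-2 = 5; b=3
x=5: not %3==0, s = 5-5 = 0; b=8
x=5: not %3==0, s = 0-5 = -5; b=13
x=7: not %3==0, s = (-5)-7 = -12; b=20
x=12: %3==0, s = (-12)+12 = 0; b=21
x=3: %3==0, s = 0+3 = 3; b=22
x=7: not %3==0, s = 3-7 = -4; b=29
s-b = (-4)-29 = -33

-33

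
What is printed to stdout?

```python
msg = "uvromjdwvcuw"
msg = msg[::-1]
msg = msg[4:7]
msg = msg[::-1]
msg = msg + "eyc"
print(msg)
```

reverse → 'wucvwdjmorvu'
slice [4:7] → 'wdj'
reverse → 'jdw'
+ 'eyc' → 'jdweyc'

jdweyc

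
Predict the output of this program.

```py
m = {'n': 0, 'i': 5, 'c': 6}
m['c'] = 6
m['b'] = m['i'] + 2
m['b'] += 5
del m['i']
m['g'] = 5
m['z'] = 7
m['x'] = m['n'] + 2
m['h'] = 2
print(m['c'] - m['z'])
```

m['c'] = 6 → {'n': 0, 'i': 5, 'c': 6}
m['b'] = m['i']+2 = 7 → {'n': 0, 'i': 5, 'c': 6, 'b': 7}
m['b'] = 7+5 = 12 → {'n': 0, 'i': 5, 'c': 6, 'b': 12}
del 'i' → {'n': 0, 'c': 6, 'b': 12}
m['g'] = 5 → {'n': 0, 'c': 6, 'b': 12, 'g': 5}
m['z'] = 7 → {'n': 0, 'c': 6, 'b': 12, 'g': 5, 'z': 7}
m['x'] = m['n']+2 = 2 → {'n': 0, 'c': 6, 'b': 12, 'g': 5, 'z': 7, 'x': 2}
m['h'] = 2 → {'n': 0, 'c': 6, 'b': 12, 'g': 5, 'z': 7, 'x': 2, 'h': 2}
m['c']-m['z'] = 6-7 = -1

-1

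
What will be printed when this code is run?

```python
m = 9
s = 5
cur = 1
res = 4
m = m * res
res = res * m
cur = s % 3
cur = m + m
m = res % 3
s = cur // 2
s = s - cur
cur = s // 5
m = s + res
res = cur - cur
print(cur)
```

-8

m = 9*4 = 36
res = 4*36 = 144
cur = 5%3 = 2
cur = 36+36 = 72
m = 144%3 = 0
s = 72//2 = 36
s = 36-72 = -36
cur = (-36)//5 = -8
m = (-36)+144 = 108
res = (-8)-(-8) = 0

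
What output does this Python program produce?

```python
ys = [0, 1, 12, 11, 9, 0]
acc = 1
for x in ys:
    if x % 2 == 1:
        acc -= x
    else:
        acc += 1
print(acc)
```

-17

x=0: not odd, acc = 1+1 = 2
x=1: odd, acc = 2-1 = 1
x=12: not odd, acc = 1+1 = 2
x=11: odd, acc = 2-11 = -9
x=9: odd, acc = (-9)-9 = -18
x=0: not odd, acc = (-18)+1 = -17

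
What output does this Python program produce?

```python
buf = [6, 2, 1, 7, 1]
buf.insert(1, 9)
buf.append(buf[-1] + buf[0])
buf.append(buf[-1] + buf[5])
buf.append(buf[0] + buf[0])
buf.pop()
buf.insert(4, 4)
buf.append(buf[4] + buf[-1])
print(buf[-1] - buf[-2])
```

4

insert 9 at 1 → [6, 9, 2, 1, 7, 1]
append buf[-1]+buf[0] = 1+6 = 7 → [6, 9, 2, 1, 7, 1, 7]
append buf[-1]+buf[5] = 7+1 = 8 → [6, 9, 2, 1, 7, 1, 7, 8]
append buf[0]+buf[0] = 6+6 = 12 → [6, 9, 2, 1, 7, 1, 7, 8, 12]
pop() removes 12 → [6, 9, 2, 1, 7, 1, 7, 8]
insert 4 at 4 → [6, 9, 2, 1, 4, 7, 1, 7, 8]
append buf[4]+buf[-1] = 4+8 = 12 → [6, 9, 2, 1, 4, 7, 1, 7, 8, 12]
buf[-1]-buf[-2] = 12-8 = 4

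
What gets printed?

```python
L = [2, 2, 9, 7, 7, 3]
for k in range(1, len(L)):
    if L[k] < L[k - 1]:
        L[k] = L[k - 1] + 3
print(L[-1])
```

k=1: 2>=2, unchanged → [2, 2, 9, 7, 7, 3]
k=2: 9>=2, unchanged → [2, 2, 9, 7, 7, 3]
k=3: 7<9, L[3] = 9+3 = 12 → [2, 2, 9, 12, 7, 3]
k=4: 7<12, L[4] = 12+3 = 15 → [2, 2, 9, 12, 15, 3]
k=5: 3<15, L[5] = 15+3 = 18 → [2, 2, 9, 12, 15, 18]

18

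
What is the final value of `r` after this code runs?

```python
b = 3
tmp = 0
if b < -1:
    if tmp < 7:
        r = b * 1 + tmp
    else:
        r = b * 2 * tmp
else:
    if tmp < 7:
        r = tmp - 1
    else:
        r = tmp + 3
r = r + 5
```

4

b=3, tmp=0
b < -1 is False; tmp < 7 is True
→ r = tmp - 1 = -1
r = (-1)+5 = 4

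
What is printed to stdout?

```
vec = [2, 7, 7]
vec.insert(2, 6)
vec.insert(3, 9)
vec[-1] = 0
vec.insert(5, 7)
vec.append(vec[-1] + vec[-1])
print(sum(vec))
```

insert 6 at 2 → [2, 7, 6, 7]
insert 9 at 3 → [2, 7, 6, 9, 7]
vec[-1] = 0 → [2, 7, 6, 9, 0]
insert 7 at 5 → [2, 7, 6, 9, 0, 7]
append vec[-1]+vec[-1] = 7+7 = 14 → [2, 7, 6, 9, 0, 7, 14]
sum = 45

45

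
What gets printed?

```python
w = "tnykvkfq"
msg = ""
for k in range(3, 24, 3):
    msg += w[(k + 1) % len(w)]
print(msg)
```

k=3: add w[4]='v' → 'v'
k=6: add w[7]='q' → 'vq'
k=9: add w[2]='y' → 'vqy'
k=12: add w[5]='k' → 'vqyk'
k=15: add w[0]='t' → 'vqykt'
k=18: add w[3]='k' → 'vqyktk'
k=21: add w[6]='f' → 'vqyktkf'

vqyktkf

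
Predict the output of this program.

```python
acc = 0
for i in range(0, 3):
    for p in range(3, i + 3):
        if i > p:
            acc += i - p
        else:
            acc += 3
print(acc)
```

9

i=1,p=3: not 1>3, acc = 0+3 = 3
i=2,p=3: not 2>3, acc = 3+3 = 6
i=2,p=4: not 2>4, acc = 6+3 = 9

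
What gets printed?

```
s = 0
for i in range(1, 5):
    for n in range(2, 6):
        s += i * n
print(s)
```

i=1,n=2: s = 0+2 = 2
i=1,n=3: s = 2+3 = 5
i=1,n=4: s = 5+4 = 9
i=1,n=5: s = 9+5 = 14
i=2,n=2: s = 14+4 = 18
i=2,n=3: s = 18+6 = 24
i=2,n=4: s = 24+8 = 32
i=2,n=5: s = 32+10 = 42
i=3,n=2: s = 42+6 = 48
i=3,n=3: s = 48+9 = 57
i=3,n=4: s = 57+12 = 69
i=3,n=5: s = 69+15 = 84
i=4,n=2: s = 84+8 = 92
i=4,n=3: s = 92+12 = 104
i=4,n=4: s = 104+16 = 120
i=4,n=5: s = 120+20 = 140

140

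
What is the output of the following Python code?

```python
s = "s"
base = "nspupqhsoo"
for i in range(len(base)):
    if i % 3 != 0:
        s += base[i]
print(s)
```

i=0: skip
i=1: add 's' → 'ss'
i=2: add 'p' → 'ssp'
i=3: skip
i=4: add 'p' → 'sspp'
i=5: add 'q' → 'ssppq'
i=6: skip
i=7: add 's' → 'ssppqs'
i=8: add 'o' → 'ssppqso'
i=9: skip

ssppqso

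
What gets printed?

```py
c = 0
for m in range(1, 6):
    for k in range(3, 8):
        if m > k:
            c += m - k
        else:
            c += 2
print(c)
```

48

m=1,k=3: not 1>3, c = 0+2 = 2
m=1,k=4: not 1>4, c = 2+2 = 4
m=1,k=5: not 1>5, c = 4+2 = 6
m=1,k=6: not 1>6, c = 6+2 = 8
m=1,k=7: not 1>7, c = 8+2 = 10
m=2,k=3: not 2>3, c = 10+2 = 12
m=2,k=4: not 2>4, c = 12+2 = 14
m=2,k=5: not 2>5, c = 14+2 = 16
m=2,k=6: not 2>6, c = 16+2 = 18
m=2,k=7: not 2>7, c = 18+2 = 20
m=3,k=3: not 3>3, c = 20+2 = 22
m=3,k=4: not 3>4, c = 22+2 = 24
m=3,k=5: not 3>5, c = 24+2 = 26
m=3,k=6: not 3>6, c = 26+2 = 28
m=3,k=7: not 3>7, c = 28+2 = 30
m=4,k=3: 4>3, c = 30+1 = 31
m=4,k=4: not 4>4, c = 31+2 = 33
m=4,k=5: not 4>5, c = 33+2 = 35
m=4,k=6: not 4>6, c = 35+2 = 37
m=4,k=7: not 4>7, c = 37+2 = 39
m=5,k=3: 5>3, c = 39+2 = 41
m=5,k=4: 5>4, c = 41+1 = 42
m=5,k=5: not 5>5, c = 42+2 = 44
m=5,k=6: not 5>6, c = 44+2 = 46
m=5,k=7: not 5>7, c = 46+2 = 48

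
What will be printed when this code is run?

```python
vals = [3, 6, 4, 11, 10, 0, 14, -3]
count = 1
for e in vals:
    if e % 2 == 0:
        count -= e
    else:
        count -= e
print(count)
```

e=3: not even, count = 1-3 = -2
e=6: even, count = (-2)-6 = -8
e=4: even, count = (-8)-4 = -12
e=11: not even, count = (-12)-11 = -23
e=10: even, count = (-23)-10 = -33
e=0: even, count = (-33)-0 = -33
e=14: even, count = (-33)-14 = -47
e=-3: not even, count = (-47)-(-3) = -44

-44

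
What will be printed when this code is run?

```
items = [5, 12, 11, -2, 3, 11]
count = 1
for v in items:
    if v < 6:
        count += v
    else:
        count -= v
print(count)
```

v=5: <6, count = 1+5 = 6
v=12: not <6, count = 6-12 = -6
v=11: not <6, count = (-6)-11 = -17
v=-2: <6, count = (-17)+(-2) = -19
v=3: <6, count = (-19)+3 = -16
v=11: not <6, count = (-16)-11 = -27

-27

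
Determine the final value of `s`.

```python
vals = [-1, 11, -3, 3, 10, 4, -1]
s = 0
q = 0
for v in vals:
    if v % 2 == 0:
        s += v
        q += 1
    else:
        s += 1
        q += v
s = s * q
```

v=-1: not even, s = 0+1 = 1; q=-1
v=11: not even, s = 1+1 = 2; q=10
v=-3: not even, s = 2+1 = 3; q=7
v=3: not even, s = 3+1 = 4; q=10
v=10: even, s = 4+10 = 14; q=11
v=4: even, s = 14+4 = 18; q=12
v=-1: not even, s = 18+1 = 19; q=11
s*q = 19*11 = 209

209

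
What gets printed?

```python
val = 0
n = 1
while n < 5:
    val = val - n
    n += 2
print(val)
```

n=1: val = 0-1 = -1
n=3: val = (-1)-3 = -4

-4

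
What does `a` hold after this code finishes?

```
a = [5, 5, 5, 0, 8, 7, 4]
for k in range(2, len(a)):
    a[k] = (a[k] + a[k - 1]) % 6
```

k=2: a[2] = (5+5)%6 = 4 → [5, 5, 4, 0, 8, 7, 4]
k=3: a[3] = (0+4)%6 = 4 → [5, 5, 4, 4, 8, 7, 4]
k=4: a[4] = (8+4)%6 = 0 → [5, 5, 4, 4, 0, 7, 4]
k=5: a[5] = (7+0)%6 = 1 → [5, 5, 4, 4, 0, 1, 4]
k=6: a[6] = (4+1)%6 = 5 → [5, 5, 4, 4, 0, 1, 5]

[5, 5, 4, 4, 0, 1, 5]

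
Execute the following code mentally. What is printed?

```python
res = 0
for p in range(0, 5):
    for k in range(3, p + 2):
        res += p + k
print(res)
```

p=2,k=3: res = 0+5 = 5
p=3,k=3: res = 5+6 = 11
p=3,k=4: res = 11+7 = 18
p=4,k=3: res = 18+7 = 25
p=4,k=4: res = 25+8 = 33
p=4,k=5: res = 33+9 = 42

42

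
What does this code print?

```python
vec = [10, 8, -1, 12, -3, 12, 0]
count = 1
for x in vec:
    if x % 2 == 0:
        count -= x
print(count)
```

-41

x=10: even, count = 1-10 = -9
x=8: even, count = (-9)-8 = -17
x=-1: not even
x=12: even, count = (-17)-12 = -29
x=-3: not even
x=12: even, count = (-29)-12 = -41
x=0: even, count = (-41)-0 = -41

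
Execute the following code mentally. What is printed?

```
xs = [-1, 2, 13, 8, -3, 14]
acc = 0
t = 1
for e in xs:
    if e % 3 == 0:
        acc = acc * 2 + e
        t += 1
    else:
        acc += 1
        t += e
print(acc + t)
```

44

e=-1: not %3==0, acc = 0+1 = 1; t=0
e=2: not %3==0, acc = 1+1 = 2; t=2
e=13: not %3==0, acc = 2+1 = 3; t=15
e=8: not %3==0, acc = 3+1 = 4; t=23
e=-3: %3==0, acc = 4*2+(-3) = 5; t=24
e=14: not %3==0, acc = 5+1 = 6; t=38
acc+t = 6+38 = 44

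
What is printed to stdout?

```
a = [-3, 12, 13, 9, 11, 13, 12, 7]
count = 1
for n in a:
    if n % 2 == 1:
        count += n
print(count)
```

51

n=-3: odd, count = 1+(-3) = -2
n=12: not odd
n=13: odd, count = (-2)+13 = 11
n=9: odd, count = 11+9 = 20
n=11: odd, count = 20+11 = 31
n=13: odd, count = 31+13 = 44
n=12: not odd
n=7: odd, count = 44+7 = 51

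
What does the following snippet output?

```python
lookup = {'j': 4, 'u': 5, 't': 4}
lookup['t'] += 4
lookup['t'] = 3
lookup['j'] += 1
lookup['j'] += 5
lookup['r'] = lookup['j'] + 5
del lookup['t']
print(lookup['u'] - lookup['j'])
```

lookup['t'] = 4+4 = 8 → {'j': 4, 'u': 5, 't': 8}
lookup['t'] = 3 → {'j': 4, 'u': 5, 't': 3}
lookup['j'] = 4+1 = 5 → {'j': 5, 'u': 5, 't': 3}
lookup['j'] = 5+5 = 10 → {'j': 10, 'u': 5, 't': 3}
lookup['r'] = lookup['j']+5 = 15 → {'j': 10, 'u': 5, 't': 3, 'r': 15}
del 't' → {'j': 10, 'u': 5, 'r': 15}
lookup['u']-lookup['j'] = 5-10 = -5

-5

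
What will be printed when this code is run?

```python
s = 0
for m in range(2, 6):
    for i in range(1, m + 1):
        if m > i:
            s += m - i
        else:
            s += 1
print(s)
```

m=2,i=1: 2>1, s = 0+1 = 1
m=2,i=2: not 2>2, s = 1+1 = 2
m=3,i=1: 3>1, s = 2+2 = 4
m=3,i=2: 3>2, s = 4+1 = 5
m=3,i=3: not 3>3, s = 5+1 = 6
m=4,i=1: 4>1, s = 6+3 = 9
m=4,i=2: 4>2, s = 9+2 = 11
m=4,i=3: 4>3, s = 11+1 = 12
m=4,i=4: not 4>4, s = 12+1 = 13
m=5,i=1: 5>1, s = 13+4 = 17
m=5,i=2: 5>2, s = 17+3 = 20
m=5,i=3: 5>3, s = 20+2 = 22
m=5,i=4: 5>4, s = 22+1 = 23
m=5,i=5: not 5>5, s = 23+1 = 24

24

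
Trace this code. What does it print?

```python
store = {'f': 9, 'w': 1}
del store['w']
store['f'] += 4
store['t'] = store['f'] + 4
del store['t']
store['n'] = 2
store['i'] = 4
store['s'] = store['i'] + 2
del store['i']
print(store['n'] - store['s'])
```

-4

del 'w' → {'f': 9}
store['f'] = 9+4 = 13 → {'f': 13}
store['t'] = store['f']+4 = 17 → {'f': 13, 't': 17}
del 't' → {'f': 13}
store['n'] = 2 → {'f': 13, 'n': 2}
store['i'] = 4 → {'f': 13, 'n': 2, 'i': 4}
store['s'] = store['i']+2 = 6 → {'f': 13, 'n': 2, 'i': 4, 's': 6}
del 'i' → {'f': 13, 'n': 2, 's': 6}
store['n']-store['s'] = 2-6 = -4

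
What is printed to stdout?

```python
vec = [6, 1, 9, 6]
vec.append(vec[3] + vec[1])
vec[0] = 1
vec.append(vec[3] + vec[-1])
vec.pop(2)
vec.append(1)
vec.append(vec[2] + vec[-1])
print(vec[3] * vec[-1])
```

append vec[3]+vec[1] = 6+1 = 7 → [6, 1, 9, 6, 7]
vec[0] = 1 → [1, 1, 9, 6, 7]
append vec[3]+vec[-1] = 6+7 = 13 → [1, 1, 9, 6, 7, 13]
pop(2) removes 9 → [1, 1, 6, 7, 13]
append 1 → [1, 1, 6, 7, 13, 1]
append vec[2]+vec[-1] = 6+1 = 7 → [1, 1, 6, 7, 13, 1, 7]
vec[3]*vec[-1] = 7*7 = 49

49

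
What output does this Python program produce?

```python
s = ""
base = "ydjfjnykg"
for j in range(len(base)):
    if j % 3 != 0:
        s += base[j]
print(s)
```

j=0: skip
j=1: add 'd' → 'd'
j=2: add 'j' → 'dj'
j=3: skip
j=4: add 'j' → 'djj'
j=5: add 'n' → 'djjn'
j=6: skip
j=7: add 'k' → 'djjnk'
j=8: add 'g' → 'djjnkg'

djjnkg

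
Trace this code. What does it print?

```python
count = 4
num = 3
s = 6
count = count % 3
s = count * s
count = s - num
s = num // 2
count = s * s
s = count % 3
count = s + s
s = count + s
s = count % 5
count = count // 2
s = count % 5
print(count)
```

count = 4%3 = 1
s = 1*6 = 6
count = 6-3 = 3
s = 3//2 = 1
count = 1*1 = 1
s = 1%3 = 1
count = 1+1 = 2
s = 2+1 = 3
s = 2%5 = 2
count = 2//2 = 1
s = 1%5 = 1

1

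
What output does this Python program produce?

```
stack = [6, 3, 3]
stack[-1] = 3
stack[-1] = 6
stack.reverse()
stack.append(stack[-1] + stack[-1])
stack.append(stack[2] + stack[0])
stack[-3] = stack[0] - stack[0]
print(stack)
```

[6, 3, 0, 12, 12]

stack[-1] = 3 → [6, 3, 3]
stack[-1] = 6 → [6, 3, 6]
reverse → [6, 3, 6]
append stack[-1]+stack[-1] = 6+6 = 12 → [6, 3, 6, 12]
append stack[2]+stack[0] = 6+6 = 12 → [6, 3, 6, 12, 12]
stack[-3] = stack[0]-stack[0] = 6-6 = 0 → [6, 3, 0, 12, 12]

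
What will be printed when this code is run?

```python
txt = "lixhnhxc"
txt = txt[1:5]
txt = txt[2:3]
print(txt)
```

slice [1:5] → 'ixhn'
slice [2:3] → 'h'

h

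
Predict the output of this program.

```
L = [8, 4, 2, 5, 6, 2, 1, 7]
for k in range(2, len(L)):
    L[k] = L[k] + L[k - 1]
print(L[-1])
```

27

k=2: L[2] = 2+4 = 6 → [8, 4, 6, 5, 6, 2, 1, 7]
k=3: L[3] = 5+6 = 11 → [8, 4, 6, 11, 6, 2, 1, 7]
k=4: L[4] = 6+11 = 17 → [8, 4, 6, 11, 17, 2, 1, 7]
k=5: L[5] = 2+17 = 19 → [8, 4, 6, 11, 17, 19, 1, 7]
k=6: L[6] = 1+19 = 20 → [8, 4, 6, 11, 17, 19, 20, 7]
k=7: L[7] = 7+20 = 27 → [8, 4, 6, 11, 17, 19, 20, 27]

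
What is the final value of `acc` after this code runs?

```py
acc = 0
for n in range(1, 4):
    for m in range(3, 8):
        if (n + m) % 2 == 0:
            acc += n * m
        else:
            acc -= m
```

n=1,m=3: even sum, acc = 0+3 = 3
n=1,m=4: odd sum, acc = 3-4 = -1
n=1,m=5: even sum, acc = (-1)+5 = 4
n=1,m=6: odd sum, acc = 4-6 = -2
n=1,m=7: even sum, acc = (-2)+7 = 5
n=2,m=3: odd sum, acc = 5-3 = 2
n=2,m=4: even sum, acc = 2+8 = 10
n=2,m=5: odd sum, acc = 10-5 = 5
n=2,m=6: even sum, acc = 5+12 = 17
n=2,m=7: odd sum, acc = 17-7 = 10
n=3,m=3: even sum, acc = 10+9 = 19
n=3,m=4: odd sum, acc = 19-4 = 15
n=3,m=5: even sum, acc = 15+15 = 30
n=3,m=6: odd sum, acc = 30-6 = 24
n=3,m=7: even sum, acc = 24+21 = 45

45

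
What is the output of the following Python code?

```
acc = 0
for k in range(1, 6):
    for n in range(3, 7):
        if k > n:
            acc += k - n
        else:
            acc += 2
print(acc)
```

k=1,n=3: not 1>3, acc = 0+2 = 2
k=1,n=4: not 1>4, acc = 2+2 = 4
k=1,n=5: not 1>5, acc = 4+2 = 6
k=1,n=6: not 1>6, acc = 6+2 = 8
k=2,n=3: not 2>3, acc = 8+2 = 10
k=2,n=4: not 2>4, acc = 10+2 = 12
k=2,n=5: not 2>5, acc = 12+2 = 14
k=2,n=6: not 2>6, acc = 14+2 = 16
k=3,n=3: not 3>3, acc = 16+2 = 18
k=3,n=4: not 3>4, acc = 18+2 = 20
k=3,n=5: not 3>5, acc = 20+2 = 22
k=3,n=6: not 3>6, acc = 22+2 = 24
k=4,n=3: 4>3, acc = 24+1 = 25
k=4,n=4: not 4>4, acc = 25+2 = 27
k=4,n=5: not 4>5, acc = 27+2 = 29
k=4,n=6: not 4>6, acc = 29+2 = 31
k=5,n=3: 5>3, acc = 31+2 = 33
k=5,n=4: 5>4, acc = 33+1 = 34
k=5,n=5: not 5>5, acc = 34+2 = 36
k=5,n=6: not 5>6, acc = 36+2 = 38

38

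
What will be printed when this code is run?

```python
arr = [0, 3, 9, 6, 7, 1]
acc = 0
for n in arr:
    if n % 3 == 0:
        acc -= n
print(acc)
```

n=0: %3==0, acc = 0-0 = 0
n=3: %3==0, acc = 0-3 = -3
n=9: %3==0, acc = (-3)-9 = -12
n=6: %3==0, acc = (-12)-6 = -18
n=7: not %3==0
n=1: not %3==0

-18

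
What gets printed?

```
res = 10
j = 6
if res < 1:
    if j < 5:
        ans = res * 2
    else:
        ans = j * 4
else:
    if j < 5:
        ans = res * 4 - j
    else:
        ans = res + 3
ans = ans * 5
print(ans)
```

res=10, j=6
res < 1 is False; j < 5 is False
→ ans = res + 3 = 13
ans = 13*5 = 65

65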